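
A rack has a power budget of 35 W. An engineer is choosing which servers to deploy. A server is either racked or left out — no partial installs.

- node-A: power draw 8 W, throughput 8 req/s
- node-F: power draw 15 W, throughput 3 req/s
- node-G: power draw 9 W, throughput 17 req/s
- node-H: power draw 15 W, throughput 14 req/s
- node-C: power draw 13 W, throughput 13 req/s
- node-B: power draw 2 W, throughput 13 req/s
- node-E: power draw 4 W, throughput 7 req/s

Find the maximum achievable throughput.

This is an integer program with binary decision variables.
Allowing fractional choices, the relaxed optimum would be about 57.0, but servers are indivisible.
node-A + node-G + node-H + node-B: power draw 8 + 9 + 15 + 2 = 34 ≤ 35, throughput 8 + 17 + 14 + 13 = 52.
node-G + node-H + node-B + node-E: power draw 9 + 15 + 2 + 4 = 30 ≤ 35, throughput 17 + 14 + 13 + 7 = 51.
node-A + node-G + node-C + node-B: power draw 8 + 9 + 13 + 2 = 32 ≤ 35, throughput 8 + 17 + 13 + 13 = 51.
Best is node-A, node-G, node-H, and node-B with total throughput 52.

52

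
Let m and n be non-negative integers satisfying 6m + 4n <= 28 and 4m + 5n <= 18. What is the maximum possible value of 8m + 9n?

(m,n)=(2,2): 6·2+4·2=20≤28, 4·2+5·2=18≤18, objective 34.
(m,n)=(3,1): 6·3+4·1=22≤28, 4·3+5·1=17≤18, objective 33.
(m,n)=(4,0): 6·4+4·0=24≤28, 4·4+5·0=16≤18, objective 32.
No feasible integer point exceeds 34.

34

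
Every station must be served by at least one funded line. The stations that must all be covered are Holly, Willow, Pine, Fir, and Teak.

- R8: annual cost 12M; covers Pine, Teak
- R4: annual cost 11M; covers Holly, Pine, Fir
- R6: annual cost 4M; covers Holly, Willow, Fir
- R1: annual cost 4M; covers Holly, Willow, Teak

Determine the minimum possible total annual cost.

The greedy cost-per-new-station heuristic would pick R6, R1, and R4 for 19, but a cheaper cover exists.
Choose R4 and R1: together they cover Holly, Willow, Pine, Fir, Teak — every station.
Total annual cost: 11 + 4 = 15.
No cover costs less than 15.

15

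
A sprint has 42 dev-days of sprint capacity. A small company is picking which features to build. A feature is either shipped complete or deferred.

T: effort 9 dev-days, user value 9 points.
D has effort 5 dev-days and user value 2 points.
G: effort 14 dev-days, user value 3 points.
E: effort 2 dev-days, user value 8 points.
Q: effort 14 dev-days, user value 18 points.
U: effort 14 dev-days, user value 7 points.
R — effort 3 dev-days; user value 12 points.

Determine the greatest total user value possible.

T + D + E + Q + R: effort 9 + 5 + 2 + 14 + 3 = 33 ≤ 42, user value 9 + 2 + 8 + 18 + 12 = 49.
T + G + E + Q + R: effort 9 + 14 + 2 + 14 + 3 = 42 ≤ 42, user value 9 + 3 + 8 + 18 + 12 = 50.
T + E + Q + U + R: effort 9 + 2 + 14 + 14 + 3 = 42 ≤ 42, user value 9 + 8 + 18 + 7 + 12 = 54.
Best is T, E, Q, U, and R with total user value 54.

54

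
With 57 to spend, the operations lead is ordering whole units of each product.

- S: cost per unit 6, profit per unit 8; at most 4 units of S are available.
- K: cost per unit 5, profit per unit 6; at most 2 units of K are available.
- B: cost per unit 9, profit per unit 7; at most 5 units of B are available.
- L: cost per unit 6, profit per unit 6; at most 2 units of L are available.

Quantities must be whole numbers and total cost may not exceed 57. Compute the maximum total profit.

4×S, 2×K, 1×B, and 2×L: cost 55 ≤ 57, profit 4·8 + 2·6 + 1·7 + 2·6 = 63.
4×S, 3×B, and 1×L: cost 57 ≤ 57, profit 4·8 + 3·7 + 1·6 = 59.
Best is 63.

63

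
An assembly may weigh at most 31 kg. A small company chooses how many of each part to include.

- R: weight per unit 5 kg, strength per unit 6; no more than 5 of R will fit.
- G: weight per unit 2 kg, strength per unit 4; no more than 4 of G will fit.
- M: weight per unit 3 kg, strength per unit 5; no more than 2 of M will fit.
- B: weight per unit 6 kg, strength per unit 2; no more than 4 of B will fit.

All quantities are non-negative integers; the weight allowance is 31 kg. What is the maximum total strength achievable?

G has the best ratio (4/2); taking only G gives at most 4×4 = 16 (stopped by the supply cap of 4).
Mixing does better — 4×R, 4×G, and 1×M: weight 31 ≤ 31, strength 4·6 + 4·4 + 1·5 = 45.

45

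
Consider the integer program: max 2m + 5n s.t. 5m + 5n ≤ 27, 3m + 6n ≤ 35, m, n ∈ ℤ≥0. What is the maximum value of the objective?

The continuous relaxation peaks at (0, 5.4) with value 27.00; rounding to a feasible lattice point costs some objective.
(m,n)=(0,5): 5·0+5·5=25≤27, 3·0+6·5=30≤35, objective 25.
(m,n)=(1,4): 5·1+5·4=25≤27, 3·1+6·4=27≤35, objective 22.
(m,n)=(0,4): 5·0+5·4=20≤27, 3·0+6·4=24≤35, objective 20.
The best lattice point is (0,5), giving 25.

25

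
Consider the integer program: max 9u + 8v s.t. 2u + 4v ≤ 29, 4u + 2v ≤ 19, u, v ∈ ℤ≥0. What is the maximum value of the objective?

58

Relaxing integrality, the LP optimum is 65.50 at (u,v) = (1.5, 6.5), which is not an integer point.
(u,v)=(2,5): 2·2+4·5=24≤29, 4·2+2·5=18≤19, objective 58.
(u,v)=(1,6): 2·1+4·6=26≤29, 4·1+2·6=16≤19, objective 57.
The best lattice point is (2,5), giving 58.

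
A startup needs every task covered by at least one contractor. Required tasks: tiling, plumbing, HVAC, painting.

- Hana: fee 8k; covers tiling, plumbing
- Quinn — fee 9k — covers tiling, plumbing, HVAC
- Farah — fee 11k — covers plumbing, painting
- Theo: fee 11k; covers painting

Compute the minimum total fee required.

Choose Quinn and Farah: together they cover tiling, plumbing, HVAC, painting — every task.
Total fee: 9 + 11 = 20.
No cover costs less than 20.

20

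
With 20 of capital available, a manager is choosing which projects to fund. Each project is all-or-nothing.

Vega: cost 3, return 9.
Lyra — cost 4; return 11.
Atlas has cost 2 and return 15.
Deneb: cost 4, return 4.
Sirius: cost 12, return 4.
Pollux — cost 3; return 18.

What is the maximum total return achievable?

57

Take Vega, Lyra, Atlas, Deneb, and Pollux: cost 3 + 4 + 2 + 4 + 3 = 16 ≤ 20, return 9 + 11 + 15 + 4 + 18 = 57.
No other feasible combination does better.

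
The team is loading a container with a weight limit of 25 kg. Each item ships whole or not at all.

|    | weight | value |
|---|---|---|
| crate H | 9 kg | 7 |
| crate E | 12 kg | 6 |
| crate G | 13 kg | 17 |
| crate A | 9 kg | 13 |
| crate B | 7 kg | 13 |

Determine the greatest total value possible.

Allowing fractional choices, the relaxed optimum would be about 37.8, but items are indivisible.
crate H + crate A + crate B: weight 9 + 9 + 7 = 25 ≤ 25, value 7 + 13 + 13 = 33.
crate G + crate A: weight 13 + 9 = 22 ≤ 25, value 17 + 13 = 30.
crate G + crate B: weight 13 + 7 = 20 ≤ 25, value 17 + 13 = 30.
Best is crate H, crate A, and crate B with total value 33.

33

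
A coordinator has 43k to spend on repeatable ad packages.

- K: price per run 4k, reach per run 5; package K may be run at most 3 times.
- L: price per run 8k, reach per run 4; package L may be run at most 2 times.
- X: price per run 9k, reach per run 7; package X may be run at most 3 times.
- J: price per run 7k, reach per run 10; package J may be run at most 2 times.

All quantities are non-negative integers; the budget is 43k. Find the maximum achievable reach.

J has the best ratio (10/7); taking only J gives at most 2×10 = 20 (stopped by the supply cap of 2).
Mixing does better — 3×K, 1×L, 1×X, and 2×J: price 43 ≤ 43, reach 3·5 + 1·4 + 1·7 + 2·10 = 46.

46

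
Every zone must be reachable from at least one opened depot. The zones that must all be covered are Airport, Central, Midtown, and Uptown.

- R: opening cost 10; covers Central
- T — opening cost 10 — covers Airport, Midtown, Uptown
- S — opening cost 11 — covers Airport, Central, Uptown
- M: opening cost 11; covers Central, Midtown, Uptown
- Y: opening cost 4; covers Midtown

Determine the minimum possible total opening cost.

15

The greedy cost-per-new-zone heuristic would pick T and R for 20, but a cheaper cover exists.
Choose S and Y: together they cover Airport, Central, Midtown, Uptown — every zone.
Total opening cost: 11 + 4 = 15.
No cover costs less than 15.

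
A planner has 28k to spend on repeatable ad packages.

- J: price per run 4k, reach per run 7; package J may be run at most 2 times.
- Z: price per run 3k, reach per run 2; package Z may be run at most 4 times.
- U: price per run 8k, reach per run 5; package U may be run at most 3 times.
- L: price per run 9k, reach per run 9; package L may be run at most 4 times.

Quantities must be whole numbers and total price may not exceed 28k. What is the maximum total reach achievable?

32

This is a bounded integer knapsack.
2×J and 2×L: price 26 ≤ 28, reach 2·7 + 2·9 = 32.
2×J, 1×Z, 1×U, and 1×L: price 28 ≤ 28, reach 2·7 + 1·2 + 1·5 + 1·9 = 30.
Best is 32.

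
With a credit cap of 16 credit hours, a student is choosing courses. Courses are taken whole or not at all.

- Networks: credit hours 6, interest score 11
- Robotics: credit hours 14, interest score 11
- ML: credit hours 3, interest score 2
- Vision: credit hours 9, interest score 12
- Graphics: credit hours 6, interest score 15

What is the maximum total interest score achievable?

Take Networks, ML, and Graphics: credit hours 6 + 3 + 6 = 15 ≤ 16, interest score 11 + 2 + 15 = 28.
No other feasible combination does better.

28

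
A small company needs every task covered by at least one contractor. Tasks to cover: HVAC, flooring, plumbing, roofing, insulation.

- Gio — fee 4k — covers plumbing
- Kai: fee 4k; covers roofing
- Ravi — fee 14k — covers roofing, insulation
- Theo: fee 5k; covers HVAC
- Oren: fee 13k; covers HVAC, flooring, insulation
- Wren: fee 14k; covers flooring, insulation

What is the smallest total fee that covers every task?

This is a weighted set-cover instance.
Choose Gio, Kai, and Oren: together they cover HVAC, flooring, plumbing, roofing, insulation — every task.
Total fee: 4 + 4 + 13 = 21.
No cover costs less than 21.

21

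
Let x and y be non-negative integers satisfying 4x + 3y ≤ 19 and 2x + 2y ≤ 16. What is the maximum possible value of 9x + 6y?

(x,y)=(4,1) is feasible, giving 42.
(x,y)=(3,2) is feasible, giving 39.
(x,y)=(4,0) is feasible, giving 36.
The best lattice point is (4,1), giving 42.

42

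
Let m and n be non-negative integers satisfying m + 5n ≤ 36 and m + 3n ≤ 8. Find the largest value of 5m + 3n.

(m,n)=(8,0): 1·8+5·0=8≤36, 1·8+3·0=8≤8, objective 40.
(m,n)=(7,0): 1·7+5·0=7≤36, 1·7+3·0=7≤8, objective 35.
The best lattice point is (8,0), giving 40.

40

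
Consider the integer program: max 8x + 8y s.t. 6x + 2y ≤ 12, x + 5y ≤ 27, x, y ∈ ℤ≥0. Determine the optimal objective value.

(x,y)=(0,5): 6·0+2·5=10≤12, 1·0+5·5=25≤27, objective 40.
(x,y)=(0,4): 6·0+2·4=8≤12, 1·0+5·4=20≤27, objective 32.
Maximum is 40 at (x,y)=(0,5).

40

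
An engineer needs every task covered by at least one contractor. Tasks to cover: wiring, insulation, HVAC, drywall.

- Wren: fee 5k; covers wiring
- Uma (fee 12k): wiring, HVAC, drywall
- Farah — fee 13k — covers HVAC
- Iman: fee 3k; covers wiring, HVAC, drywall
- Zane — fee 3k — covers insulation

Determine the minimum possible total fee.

Choose Iman and Zane: together they cover wiring, insulation, HVAC, drywall — every task.
Total fee: 3 + 3 = 6.

6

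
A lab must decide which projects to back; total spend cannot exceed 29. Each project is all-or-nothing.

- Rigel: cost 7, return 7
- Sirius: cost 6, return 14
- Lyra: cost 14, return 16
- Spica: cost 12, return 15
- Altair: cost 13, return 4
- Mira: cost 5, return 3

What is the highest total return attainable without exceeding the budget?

Rigel + Sirius + Spica: cost 7 + 6 + 12 = 25 ≤ 29, return 7 + 14 + 15 = 36.
Rigel + Sirius + Lyra: cost 7 + 6 + 14 = 27 ≤ 29, return 7 + 14 + 16 = 37.
Best is Rigel, Sirius, and Lyra with total return 37.

37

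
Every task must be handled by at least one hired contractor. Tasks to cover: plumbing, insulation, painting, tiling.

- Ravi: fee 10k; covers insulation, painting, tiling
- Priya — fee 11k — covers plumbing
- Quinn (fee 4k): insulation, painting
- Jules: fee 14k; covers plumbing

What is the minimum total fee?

The greedy cost-per-new-task heuristic would pick Quinn, Ravi, and Priya for 25, but a cheaper cover exists.
Choose Ravi and Priya: together they cover plumbing, insulation, painting, tiling — every task.
Total fee: 10 + 11 = 21.
No cover costs less than 21.

21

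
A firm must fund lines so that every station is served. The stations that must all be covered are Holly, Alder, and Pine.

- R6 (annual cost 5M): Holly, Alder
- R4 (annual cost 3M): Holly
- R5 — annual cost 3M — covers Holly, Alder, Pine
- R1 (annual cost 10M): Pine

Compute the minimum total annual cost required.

R5 alone covers Holly, Alder, Pine — every station.
Total annual cost: 3.
No cover costs less than 3.

3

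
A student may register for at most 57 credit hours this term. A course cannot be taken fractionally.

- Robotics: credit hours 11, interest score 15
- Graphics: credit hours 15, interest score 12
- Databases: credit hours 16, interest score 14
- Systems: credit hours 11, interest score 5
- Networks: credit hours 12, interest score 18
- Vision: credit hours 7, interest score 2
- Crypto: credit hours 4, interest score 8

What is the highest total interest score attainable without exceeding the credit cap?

60

Take Robotics, Databases, Systems, Networks, and Crypto: credit hours 11 + 16 + 11 + 12 + 4 = 54 ≤ 57, interest score 15 + 14 + 5 + 18 + 8 = 60.
No other feasible combination does better.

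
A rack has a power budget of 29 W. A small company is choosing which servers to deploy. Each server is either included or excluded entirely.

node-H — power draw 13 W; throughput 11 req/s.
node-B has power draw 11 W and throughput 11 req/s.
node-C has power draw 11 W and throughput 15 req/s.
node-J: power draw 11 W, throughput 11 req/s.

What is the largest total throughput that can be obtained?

This is an integer program with binary decision variables.
Allowing fractional choices, the relaxed optimum would be about 33.0, but servers are indivisible.
node-C + node-J: power draw 11 + 11 = 22 ≤ 29, throughput 15 + 11 = 26.
node-B + node-C: power draw 11 + 11 = 22 ≤ 29, throughput 11 + 15 = 26.
node-H + node-C: power draw 13 + 11 = 24 ≤ 29, throughput 11 + 15 = 26.
The maximum throughput is 26; one optimal choice is node-B and node-C.

26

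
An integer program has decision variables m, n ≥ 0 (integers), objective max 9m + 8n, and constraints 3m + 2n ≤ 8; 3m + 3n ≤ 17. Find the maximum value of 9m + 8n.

(m,n)=(0,4) is feasible, giving 32.
(m,n)=(0,3) is feasible, giving 24.
The best lattice point is (0,4), giving 32.

32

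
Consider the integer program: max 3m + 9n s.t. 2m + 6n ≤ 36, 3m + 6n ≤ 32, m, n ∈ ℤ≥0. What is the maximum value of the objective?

45

The continuous relaxation peaks at (0, 5.33) with value 48.00; rounding to a feasible lattice point costs some objective.
(m,n)=(0,5): 2·0+6·5=30≤36, 3·0+6·5=30≤32, objective 45.
(m,n)=(1,4): 2·1+6·4=26≤36, 3·1+6·4=27≤32, objective 39.
(m,n)=(0,4): 2·0+6·4=24≤36, 3·0+6·4=24≤32, objective 36.
The best lattice point is (0,5), giving 45.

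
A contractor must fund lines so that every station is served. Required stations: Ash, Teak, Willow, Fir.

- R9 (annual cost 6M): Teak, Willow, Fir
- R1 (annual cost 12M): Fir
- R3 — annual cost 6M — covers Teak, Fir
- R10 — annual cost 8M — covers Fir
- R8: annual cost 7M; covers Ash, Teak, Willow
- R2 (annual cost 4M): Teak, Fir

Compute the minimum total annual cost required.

This is a weighted set-cover instance.
The greedy cost-per-new-station heuristic would pick R9 and R8 for 13, but a cheaper cover exists.
Choose R8 and R2: together they cover Ash, Teak, Willow, Fir — every station.
Total annual cost: 7 + 4 = 11.
No cover costs less than 11.

11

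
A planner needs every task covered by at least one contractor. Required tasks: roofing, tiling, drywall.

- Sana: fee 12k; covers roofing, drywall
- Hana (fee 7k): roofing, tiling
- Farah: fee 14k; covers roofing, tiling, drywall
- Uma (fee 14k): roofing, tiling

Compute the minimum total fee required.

14

The greedy cost-per-new-task heuristic would pick Hana and Sana for 19, but a cheaper cover exists.
Farah alone covers roofing, tiling, drywall — every task.
Total fee: 14.
No cover costs less than 14.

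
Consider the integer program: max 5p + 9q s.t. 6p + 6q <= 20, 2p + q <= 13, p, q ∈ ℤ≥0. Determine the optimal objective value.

27

(p,q)=(0,3): 6·0+6·3=18≤20, 2·0+1·3=3≤13, objective 27.
(p,q)=(1,2): 6·1+6·2=18≤20, 2·1+1·2=4≤13, objective 23.
The best lattice point is (0,3), giving 27.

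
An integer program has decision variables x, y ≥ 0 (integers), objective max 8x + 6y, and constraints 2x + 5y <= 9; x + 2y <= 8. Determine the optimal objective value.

32

(x,y)=(4,0): 2·4+5·0=8≤9, 1·4+2·0=4≤8, objective 32.
(x,y)=(3,0): 2·3+5·0=6≤9, 1·3+2·0=3≤8, objective 24.
No feasible integer point exceeds 32.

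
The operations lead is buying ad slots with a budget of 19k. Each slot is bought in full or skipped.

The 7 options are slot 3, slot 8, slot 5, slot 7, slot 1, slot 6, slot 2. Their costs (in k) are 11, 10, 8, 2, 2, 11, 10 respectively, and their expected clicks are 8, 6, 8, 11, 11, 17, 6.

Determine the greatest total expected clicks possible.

This is a 0-1 knapsack instance.
Take slot 7, slot 1, and slot 6: cost 2 + 2 + 11 = 15 ≤ 19, expected clicks 11 + 11 + 17 = 39.
No other feasible combination does better.

39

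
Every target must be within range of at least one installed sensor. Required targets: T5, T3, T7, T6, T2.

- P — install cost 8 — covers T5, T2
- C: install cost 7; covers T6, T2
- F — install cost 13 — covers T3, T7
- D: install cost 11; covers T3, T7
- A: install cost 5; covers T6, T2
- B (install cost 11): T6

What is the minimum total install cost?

24

Choose P, D, and A: together they cover T5, T3, T7, T6, T2 — every target.
Total install cost: 8 + 11 + 5 = 24.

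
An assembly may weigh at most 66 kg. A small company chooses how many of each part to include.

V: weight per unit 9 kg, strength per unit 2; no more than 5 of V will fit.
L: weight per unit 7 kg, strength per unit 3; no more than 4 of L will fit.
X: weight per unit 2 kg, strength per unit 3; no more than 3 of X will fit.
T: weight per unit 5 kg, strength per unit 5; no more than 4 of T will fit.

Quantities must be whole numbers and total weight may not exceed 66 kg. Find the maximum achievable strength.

43

Take 1×V, 4×L, 3×X, and 4×T: weight 63 ≤ 66, strength 1·2 + 4·3 + 3·3 + 4·5 = 43.
X has the best ratio (3/2) and is taken to its limit of 3; remaining capacity is filled optimally with the others.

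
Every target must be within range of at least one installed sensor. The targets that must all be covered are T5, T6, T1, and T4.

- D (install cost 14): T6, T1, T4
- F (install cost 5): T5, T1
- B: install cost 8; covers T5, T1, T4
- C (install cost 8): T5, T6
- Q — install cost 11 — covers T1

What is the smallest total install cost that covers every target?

The greedy cost-per-new-target heuristic would pick F and D for 19, but a cheaper cover exists.
Choose B and C: together they cover T5, T6, T1, T4 — every target.
Total install cost: 8 + 8 = 16.
No cover costs less than 16.

16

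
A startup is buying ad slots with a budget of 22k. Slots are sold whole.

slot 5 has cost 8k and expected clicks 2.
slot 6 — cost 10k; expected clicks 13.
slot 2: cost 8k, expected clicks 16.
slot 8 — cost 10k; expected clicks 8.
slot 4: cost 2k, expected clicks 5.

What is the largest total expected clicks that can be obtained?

Allowing fractional choices, the relaxed optimum would be about 35.6, but ad slots are indivisible.
slot 6 + slot 2: cost 10 + 8 = 18 ≤ 22, expected clicks 13 + 16 = 29.
slot 6 + slot 2 + slot 4: cost 10 + 8 + 2 = 20 ≤ 22, expected clicks 13 + 16 + 5 = 34.
Best is slot 6, slot 2, and slot 4 with total expected clicks 34.

34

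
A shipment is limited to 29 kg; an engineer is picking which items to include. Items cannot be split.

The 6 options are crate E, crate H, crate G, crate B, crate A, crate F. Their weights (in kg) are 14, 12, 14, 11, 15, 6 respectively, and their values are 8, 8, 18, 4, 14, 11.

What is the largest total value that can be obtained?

32

crate H + crate G: weight 12 + 14 = 26 ≤ 29, value 8 + 18 = 26.
crate G + crate A: weight 14 + 15 = 29 ≤ 29, value 18 + 14 = 32.
crate G + crate F: weight 14 + 6 = 20 ≤ 29, value 18 + 11 = 29.
Best is crate G and crate A with total value 32.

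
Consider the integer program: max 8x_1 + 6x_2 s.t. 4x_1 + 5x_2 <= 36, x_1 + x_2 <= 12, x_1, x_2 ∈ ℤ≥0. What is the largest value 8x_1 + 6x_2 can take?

(x_1,x_2)=(9,0): 4·9+5·0=36≤36, 1·9+1·0=9≤12, objective 72.
(x_1,x_2)=(8,0): 4·8+5·0=32≤36, 1·8+1·0=8≤12, objective 64.
The best lattice point is (9,0), giving 72.

72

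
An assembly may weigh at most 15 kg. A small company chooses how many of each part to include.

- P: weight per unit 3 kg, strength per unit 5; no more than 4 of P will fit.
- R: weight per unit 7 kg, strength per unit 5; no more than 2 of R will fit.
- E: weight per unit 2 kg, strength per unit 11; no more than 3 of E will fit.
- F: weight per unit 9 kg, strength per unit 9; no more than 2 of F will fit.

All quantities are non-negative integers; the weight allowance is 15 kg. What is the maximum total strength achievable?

Take 3×P and 3×E: weight 15 ≤ 15, strength 3·5 + 3·11 = 48.
E has the best ratio (11/2) and is taken to its limit of 3; remaining capacity is filled optimally with the others.

48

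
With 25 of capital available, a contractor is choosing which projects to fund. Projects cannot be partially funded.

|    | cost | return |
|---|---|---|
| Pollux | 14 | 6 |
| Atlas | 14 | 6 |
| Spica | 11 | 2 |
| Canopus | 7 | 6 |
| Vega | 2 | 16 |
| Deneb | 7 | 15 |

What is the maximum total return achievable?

This is a 0-1 knapsack instance.
Canopus + Vega + Deneb: cost 7 + 2 + 7 = 16 ≤ 25, return 6 + 16 + 15 = 37.
Pollux + Vega + Deneb: cost 14 + 2 + 7 = 23 ≤ 25, return 6 + 16 + 15 = 37.
The maximum return is 37; one optimal choice is Canopus, Vega, and Deneb.

37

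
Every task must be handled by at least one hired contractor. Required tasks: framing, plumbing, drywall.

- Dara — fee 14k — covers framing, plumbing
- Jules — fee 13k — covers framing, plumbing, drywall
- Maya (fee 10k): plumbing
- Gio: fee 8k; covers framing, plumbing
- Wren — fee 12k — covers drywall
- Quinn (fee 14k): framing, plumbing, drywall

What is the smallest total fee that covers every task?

13

The greedy cost-per-new-task heuristic would pick Gio and Wren for 20, but a cheaper cover exists.
Jules alone covers framing, plumbing, drywall — every task.
Total fee: 13.
No cover costs less than 13.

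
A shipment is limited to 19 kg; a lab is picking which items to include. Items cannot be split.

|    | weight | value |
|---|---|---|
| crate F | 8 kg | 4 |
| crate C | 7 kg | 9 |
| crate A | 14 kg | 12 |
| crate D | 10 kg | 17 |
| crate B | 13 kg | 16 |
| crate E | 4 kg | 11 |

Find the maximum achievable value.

28

Take crate D and crate E: weight 10 + 4 = 14 ≤ 19, value 17 + 11 = 28.
No other feasible combination does better.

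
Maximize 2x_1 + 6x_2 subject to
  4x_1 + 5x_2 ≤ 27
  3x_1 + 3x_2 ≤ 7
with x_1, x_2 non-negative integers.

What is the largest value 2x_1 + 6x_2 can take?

Relaxing integrality, the LP optimum is 14.00 at (x_1,x_2) = (0, 2.33), which is not an integer point.
(x_1,x_2)=(0,2): 4·0+5·2=10≤27, 3·0+3·2=6≤7, objective 12.
(x_1,x_2)=(1,1): 4·1+5·1=9≤27, 3·1+3·1=6≤7, objective 8.
(x_1,x_2)=(0,1): 4·0+5·1=5≤27, 3·0+3·1=3≤7, objective 6.
The best lattice point is (0,2), giving 12.

12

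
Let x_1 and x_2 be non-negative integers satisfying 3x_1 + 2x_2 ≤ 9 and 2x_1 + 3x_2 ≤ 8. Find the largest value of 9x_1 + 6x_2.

27

(x_1,x_2)=(3,0): 3·3+2·0=9≤9, 2·3+3·0=6≤8, objective 27.
(x_1,x_2)=(2,1): 3·2+2·1=8≤9, 2·2+3·1=7≤8, objective 24.
(x_1,x_2)=(2,0): 3·2+2·0=6≤9, 2·2+3·0=4≤8, objective 18.
No feasible integer point exceeds 27.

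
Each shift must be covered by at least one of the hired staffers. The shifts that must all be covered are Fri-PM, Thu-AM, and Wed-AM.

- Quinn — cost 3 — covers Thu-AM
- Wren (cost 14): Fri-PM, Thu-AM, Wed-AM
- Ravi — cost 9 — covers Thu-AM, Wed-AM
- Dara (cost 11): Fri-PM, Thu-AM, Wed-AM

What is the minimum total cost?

11

The greedy cost-per-new-shift heuristic would pick Quinn and Dara for 14, but a cheaper cover exists.
Dara alone covers Fri-PM, Thu-AM, Wed-AM — every shift.
Total cost: 11.
No cover costs less than 11.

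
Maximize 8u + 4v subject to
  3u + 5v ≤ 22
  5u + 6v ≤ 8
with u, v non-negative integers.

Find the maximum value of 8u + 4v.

8

(u,v)=(1,0): 3·1+5·0=3≤22, 5·1+6·0=5≤8, objective 8.
(u,v)=(0,1): 3·0+5·1=5≤22, 5·0+6·1=6≤8, objective 4.
(u,v)=(0,0): 3·0+5·0=0≤22, 5·0+6·0=0≤8, objective 0.
Maximum is 8 at (u,v)=(1,0).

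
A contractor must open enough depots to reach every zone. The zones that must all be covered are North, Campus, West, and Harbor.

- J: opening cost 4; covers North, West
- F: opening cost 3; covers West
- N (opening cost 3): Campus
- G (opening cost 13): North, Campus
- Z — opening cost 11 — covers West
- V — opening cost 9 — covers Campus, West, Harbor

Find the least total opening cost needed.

13

The greedy cost-per-new-zone heuristic would pick J, N, and V for 16, but a cheaper cover exists.
Choose J and V: together they cover North, Campus, West, Harbor — every zone.
Total opening cost: 4 + 9 = 13.
No cover costs less than 13.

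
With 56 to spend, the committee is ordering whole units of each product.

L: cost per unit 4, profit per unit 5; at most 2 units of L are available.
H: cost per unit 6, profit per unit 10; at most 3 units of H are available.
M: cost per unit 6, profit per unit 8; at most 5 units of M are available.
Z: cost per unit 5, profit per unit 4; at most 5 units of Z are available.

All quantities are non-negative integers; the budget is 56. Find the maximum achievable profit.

80

Take 2×L, 3×H, and 5×M: cost 56 ≤ 56, profit 2·5 + 3·10 + 5·8 = 80.
H has the best ratio (10/6) and is taken to its limit of 3; remaining capacity is filled optimally with the others.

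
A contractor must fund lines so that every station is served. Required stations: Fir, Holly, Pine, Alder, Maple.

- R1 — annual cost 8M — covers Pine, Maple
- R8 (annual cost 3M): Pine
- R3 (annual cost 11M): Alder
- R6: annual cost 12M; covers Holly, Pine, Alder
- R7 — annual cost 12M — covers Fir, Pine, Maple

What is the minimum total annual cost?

24

This is an integer covering problem.
The greedy cost-per-new-station heuristic would pick R8, R6, and R7 for 27, but a cheaper cover exists.
Choose R6 and R7: together they cover Fir, Holly, Pine, Alder, Maple — every station.
Total annual cost: 12 + 12 = 24.
No cover costs less than 24.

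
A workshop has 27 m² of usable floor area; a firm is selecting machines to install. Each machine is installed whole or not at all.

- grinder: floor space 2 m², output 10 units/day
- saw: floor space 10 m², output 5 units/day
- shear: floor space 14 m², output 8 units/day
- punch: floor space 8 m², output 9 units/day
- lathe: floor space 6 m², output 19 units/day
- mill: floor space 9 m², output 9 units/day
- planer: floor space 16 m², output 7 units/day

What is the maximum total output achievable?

This is an integer program with binary decision variables.
Take grinder, punch, lathe, and mill: floor space 2 + 8 + 6 + 9 = 25 ≤ 27, output 10 + 9 + 19 + 9 = 47.
No other feasible combination does better.

47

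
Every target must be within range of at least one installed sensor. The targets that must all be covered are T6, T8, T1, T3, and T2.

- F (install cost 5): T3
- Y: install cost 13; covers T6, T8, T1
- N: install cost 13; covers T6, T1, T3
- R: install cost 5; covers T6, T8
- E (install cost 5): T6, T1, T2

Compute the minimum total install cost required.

This is an integer covering problem.
Choose F, R, and E: together they cover T6, T8, T1, T3, T2 — every target.
Total install cost: 5 + 5 + 5 = 15.
No cover costs less than 15.

15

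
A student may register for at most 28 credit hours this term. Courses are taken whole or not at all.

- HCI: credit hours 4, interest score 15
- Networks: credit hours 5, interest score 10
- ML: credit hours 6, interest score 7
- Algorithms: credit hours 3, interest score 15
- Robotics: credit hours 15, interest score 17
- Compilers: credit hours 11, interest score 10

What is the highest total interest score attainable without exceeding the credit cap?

This is an integer program with binary decision variables.
HCI + Networks + Algorithms + Robotics: credit hours 4 + 5 + 3 + 15 = 27 ≤ 28, interest score 15 + 10 + 15 + 17 = 57.
HCI + ML + Algorithms + Robotics: credit hours 4 + 6 + 3 + 15 = 28 ≤ 28, interest score 15 + 7 + 15 + 17 = 54.
HCI + Networks + Algorithms + Compilers: credit hours 4 + 5 + 3 + 11 = 23 ≤ 28, interest score 15 + 10 + 15 + 10 = 50.
Best is HCI, Networks, Algorithms, and Robotics with total interest score 57.

57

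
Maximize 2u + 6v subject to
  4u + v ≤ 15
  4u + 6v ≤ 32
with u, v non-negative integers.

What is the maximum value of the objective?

(u,v)=(0,5) is feasible, giving 30.
(u,v)=(1,4) is feasible, giving 26.
Maximum is 30 at (u,v)=(0,5).

30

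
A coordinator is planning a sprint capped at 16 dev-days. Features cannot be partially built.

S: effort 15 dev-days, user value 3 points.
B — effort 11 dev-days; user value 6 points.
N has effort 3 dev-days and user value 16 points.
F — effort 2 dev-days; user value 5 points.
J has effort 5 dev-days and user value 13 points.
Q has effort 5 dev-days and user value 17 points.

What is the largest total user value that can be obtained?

51

Treat it as a binary knapsack problem.
Allowing fractional choices, the relaxed optimum would be about 51.5, but features are indivisible.
N + F + J + Q: effort 3 + 2 + 5 + 5 = 15 ≤ 16, user value 16 + 5 + 13 + 17 = 51.
N + J + Q: effort 3 + 5 + 5 = 13 ≤ 16, user value 16 + 13 + 17 = 46.
Best is N, F, J, and Q with total user value 51.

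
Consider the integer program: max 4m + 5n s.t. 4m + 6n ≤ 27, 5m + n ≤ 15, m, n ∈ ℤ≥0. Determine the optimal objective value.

Relaxing integrality, the LP optimum is 24.12 at (m,n) = (2.42, 2.88), which is not an integer point.
(m,n)=(2,3): 4·2+6·3=26≤27, 5·2+1·3=13≤15, objective 23.
(m,n)=(1,3): 4·1+6·3=22≤27, 5·1+1·3=8≤15, objective 19.
(m,n)=(2,2): 4·2+6·2=20≤27, 5·2+1·2=12≤15, objective 18.
(m,n)=(1,2): 4·1+6·2=16≤27, 5·1+1·2=7≤15, objective 14.
No feasible integer point exceeds 23.

23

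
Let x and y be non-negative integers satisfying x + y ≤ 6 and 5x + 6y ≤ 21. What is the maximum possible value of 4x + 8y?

The continuous relaxation peaks at (0, 3.5) with value 28.00; rounding to a feasible lattice point costs some objective.
(x,y)=(0,3) is feasible, giving 24.
(x,y)=(1,2) is feasible, giving 20.
(x,y)=(0,2) is feasible, giving 16.
The best lattice point is (0,3), giving 24.

24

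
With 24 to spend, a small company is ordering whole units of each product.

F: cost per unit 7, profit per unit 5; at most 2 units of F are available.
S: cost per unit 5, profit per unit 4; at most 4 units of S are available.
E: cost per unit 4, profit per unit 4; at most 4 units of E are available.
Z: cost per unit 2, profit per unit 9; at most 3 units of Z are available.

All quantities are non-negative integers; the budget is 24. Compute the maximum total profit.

Take 4×E and 3×Z: cost 22 ≤ 24, profit 4·4 + 3·9 = 43.
Z has the best ratio (9/2) and is taken to its limit of 3; remaining capacity is filled optimally with the others.

43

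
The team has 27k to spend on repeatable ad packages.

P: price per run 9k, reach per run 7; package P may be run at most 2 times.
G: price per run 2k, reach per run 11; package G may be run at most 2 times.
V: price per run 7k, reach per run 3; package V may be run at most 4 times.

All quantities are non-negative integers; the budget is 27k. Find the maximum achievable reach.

36

G has the best ratio (11/2); taking only G gives at most 2×11 = 22 (stopped by the supply cap of 2).
Mixing does better — 2×P and 2×G: price 22 ≤ 27, reach 2·7 + 2·11 = 36.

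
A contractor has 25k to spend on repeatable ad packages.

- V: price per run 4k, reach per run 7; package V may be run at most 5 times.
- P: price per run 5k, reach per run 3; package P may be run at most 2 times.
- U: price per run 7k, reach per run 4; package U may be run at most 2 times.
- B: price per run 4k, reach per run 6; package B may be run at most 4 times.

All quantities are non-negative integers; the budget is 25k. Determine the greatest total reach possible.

5×V and 1×B: price 24 ≤ 25, reach 5·7 + 1·6 = 41.
4×V and 2×B: price 24 ≤ 25, reach 4·7 + 2·6 = 40.
Best is 41.

41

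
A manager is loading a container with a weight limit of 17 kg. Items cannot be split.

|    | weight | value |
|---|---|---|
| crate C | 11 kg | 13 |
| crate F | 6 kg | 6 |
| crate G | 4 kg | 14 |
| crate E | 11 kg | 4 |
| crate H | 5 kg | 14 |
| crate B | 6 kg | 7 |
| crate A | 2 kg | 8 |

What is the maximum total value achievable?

crate G + crate H + crate B + crate A: weight 4 + 5 + 6 + 2 = 17 ≤ 17, value 14 + 14 + 7 + 8 = 43.
crate F + crate G + crate H + crate A: weight 6 + 4 + 5 + 2 = 17 ≤ 17, value 6 + 14 + 14 + 8 = 42.
Best is crate G, crate H, crate B, and crate A with total value 43.

43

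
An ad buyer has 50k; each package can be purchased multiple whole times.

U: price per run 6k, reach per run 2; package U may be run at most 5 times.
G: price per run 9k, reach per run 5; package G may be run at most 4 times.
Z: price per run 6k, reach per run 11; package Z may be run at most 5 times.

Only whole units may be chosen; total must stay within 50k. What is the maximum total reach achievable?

65

Z has the best ratio (11/6); taking only Z gives at most 5×11 = 55 (stopped by the supply cap of 5).
Mixing does better — 2×G and 5×Z: price 48 ≤ 50, reach 2·5 + 5·11 = 65.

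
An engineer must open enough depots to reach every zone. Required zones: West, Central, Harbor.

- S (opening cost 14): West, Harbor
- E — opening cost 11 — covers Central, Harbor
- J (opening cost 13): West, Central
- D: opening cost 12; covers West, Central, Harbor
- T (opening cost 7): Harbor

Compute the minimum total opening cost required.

D alone covers West, Central, Harbor — every zone.
Total opening cost: 12.

12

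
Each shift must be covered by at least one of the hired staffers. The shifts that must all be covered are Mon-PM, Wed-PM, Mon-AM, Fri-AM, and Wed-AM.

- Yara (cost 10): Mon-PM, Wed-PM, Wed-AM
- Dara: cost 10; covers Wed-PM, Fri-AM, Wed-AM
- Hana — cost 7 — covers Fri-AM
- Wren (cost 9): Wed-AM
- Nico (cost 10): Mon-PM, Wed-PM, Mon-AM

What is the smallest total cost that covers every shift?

This is an integer covering problem.
The greedy cost-per-new-shift heuristic would pick Yara, Hana, and Nico for 27, but a cheaper cover exists.
Choose Dara and Nico: together they cover Mon-PM, Wed-PM, Mon-AM, Fri-AM, Wed-AM — every shift.
Total cost: 10 + 10 = 20.
No cover costs less than 20.

20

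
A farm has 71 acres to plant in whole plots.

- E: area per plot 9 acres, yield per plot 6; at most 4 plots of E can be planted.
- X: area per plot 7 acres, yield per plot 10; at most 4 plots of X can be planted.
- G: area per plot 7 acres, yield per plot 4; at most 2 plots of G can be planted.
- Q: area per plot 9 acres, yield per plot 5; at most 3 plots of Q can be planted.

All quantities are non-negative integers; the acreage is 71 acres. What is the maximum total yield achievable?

68

This is a bounded integer knapsack.
Take 4×E, 4×X, and 1×G: area 71 ≤ 71, yield 4·6 + 4·10 + 1·4 = 68.
X has the best ratio (10/7) and is taken to its limit of 4; remaining capacity is filled optimally with the others.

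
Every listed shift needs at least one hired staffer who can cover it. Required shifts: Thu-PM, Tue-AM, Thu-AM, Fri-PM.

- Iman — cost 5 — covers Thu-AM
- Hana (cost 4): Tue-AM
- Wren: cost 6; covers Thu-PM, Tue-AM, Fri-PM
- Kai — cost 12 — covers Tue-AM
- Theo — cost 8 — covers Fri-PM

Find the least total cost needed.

11

Choose Iman and Wren: together they cover Thu-PM, Tue-AM, Thu-AM, Fri-PM — every shift.
Total cost: 5 + 6 = 11.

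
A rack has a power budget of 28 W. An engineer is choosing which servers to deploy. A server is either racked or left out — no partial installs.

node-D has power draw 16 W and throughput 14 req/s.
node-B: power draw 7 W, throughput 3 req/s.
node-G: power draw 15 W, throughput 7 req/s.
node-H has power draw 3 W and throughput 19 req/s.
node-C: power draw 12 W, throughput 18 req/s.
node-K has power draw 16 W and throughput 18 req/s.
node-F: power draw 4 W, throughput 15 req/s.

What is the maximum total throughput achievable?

Allowing fractional choices, the relaxed optimum would be about 62.1, but servers are indivisible.
node-B + node-H + node-C + node-F: power draw 7 + 3 + 12 + 4 = 26 ≤ 28, throughput 3 + 19 + 18 + 15 = 55.
node-H + node-C + node-F: power draw 3 + 12 + 4 = 19 ≤ 28, throughput 19 + 18 + 15 = 52.
Best is node-B, node-H, node-C, and node-F with total throughput 55.

55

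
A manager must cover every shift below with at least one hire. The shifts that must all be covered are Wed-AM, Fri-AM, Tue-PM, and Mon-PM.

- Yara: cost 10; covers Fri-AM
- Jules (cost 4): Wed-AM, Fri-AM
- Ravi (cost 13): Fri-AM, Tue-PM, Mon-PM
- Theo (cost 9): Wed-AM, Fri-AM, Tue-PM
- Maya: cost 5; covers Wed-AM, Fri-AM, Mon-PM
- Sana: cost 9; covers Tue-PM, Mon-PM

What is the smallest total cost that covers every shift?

The greedy cost-per-new-shift heuristic would pick Maya and Theo for 14, but a cheaper cover exists.
Choose Jules and Sana: together they cover Wed-AM, Fri-AM, Tue-PM, Mon-PM — every shift.
Total cost: 4 + 9 = 13.
No cover costs less than 13.

13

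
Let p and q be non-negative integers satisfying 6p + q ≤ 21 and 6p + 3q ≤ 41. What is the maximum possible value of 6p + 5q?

65

The continuous relaxation peaks at (0, 13.7) with value 68.33; rounding to a feasible lattice point costs some objective.
(p,q)=(0,13) is feasible, giving 65.
(p,q)=(0,12) is feasible, giving 60.
The best lattice point is (0,13), giving 65.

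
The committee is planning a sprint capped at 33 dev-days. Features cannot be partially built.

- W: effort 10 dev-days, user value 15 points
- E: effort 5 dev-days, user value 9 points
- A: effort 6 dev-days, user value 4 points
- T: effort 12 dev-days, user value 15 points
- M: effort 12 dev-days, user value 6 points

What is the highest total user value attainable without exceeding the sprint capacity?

43

W + E + A + T: effort 10 + 5 + 6 + 12 = 33 ≤ 33, user value 15 + 9 + 4 + 15 = 43.
W + E + T: effort 10 + 5 + 12 = 27 ≤ 33, user value 15 + 9 + 15 = 39.
W + A + T: effort 10 + 6 + 12 = 28 ≤ 33, user value 15 + 4 + 15 = 34.
Best is W, E, A, and T with total user value 43.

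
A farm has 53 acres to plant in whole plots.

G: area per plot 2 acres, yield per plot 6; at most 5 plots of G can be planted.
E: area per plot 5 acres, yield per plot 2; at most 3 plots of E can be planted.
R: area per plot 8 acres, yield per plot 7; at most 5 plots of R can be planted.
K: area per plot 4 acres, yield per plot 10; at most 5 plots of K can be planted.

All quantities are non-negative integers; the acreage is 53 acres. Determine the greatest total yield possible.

G has the best ratio (6/2); taking only G gives at most 5×6 = 30 (stopped by the supply cap of 5).
Mixing does better — 5×G, 1×E, 2×R, and 5×K: area 51 ≤ 53, yield 5·6 + 1·2 + 2·7 + 5·10 = 96.

96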